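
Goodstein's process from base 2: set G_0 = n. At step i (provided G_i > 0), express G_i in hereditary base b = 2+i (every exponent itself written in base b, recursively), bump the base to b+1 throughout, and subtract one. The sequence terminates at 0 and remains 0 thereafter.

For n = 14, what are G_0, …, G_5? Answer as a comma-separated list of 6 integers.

base 2: 14 = 2^(2 + 1) + 2^2 + 2; at 3: 3^(3 + 1) + 3^3 + 3 = 111; next = 110
base 3: 110 = 3^(3 + 1) + 3^3 + 2; at 4: 4^(4 + 1) + 4^4 + 2 = 1282; next = 1281
base 4: 1281 = 4^(4 + 1) + 4^4 + 1; at 5: 5^(5 + 1) + 5^5 + 1 = 18751; next = 18750
base 5: 18750 = 5^(5 + 1) + 5^5; at 6: 6^(6 + 1) + 6^6 = 326592; next = 326591
base 6: 326591 = 6^(6 + 1) + 5·6^5 + 5·6^4 + 5·6^3 + 5·6^2 + 5·6 + 5; at 7: 7^(7 + 1) + 5·7^5 + 5·7^4 + 5·7^3 + 5·7^2 + 5·7 + 5 = 5862841; next = 5862840

14, 110, 1281, 18750, 326591, 5862840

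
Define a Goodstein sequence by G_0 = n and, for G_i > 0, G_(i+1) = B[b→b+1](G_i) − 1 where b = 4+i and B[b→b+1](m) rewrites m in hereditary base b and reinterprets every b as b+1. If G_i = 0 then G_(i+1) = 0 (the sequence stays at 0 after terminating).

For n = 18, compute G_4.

53

step 0: 18 = 4^2 + 2; sub 5 for 4: 5^2 + 2; = 27; G_1 = 27−1 = 26
step 1: 26 = 5^2 + 1; sub 6 for 5: 6^2 + 1; = 37; G_2 = 37−1 = 36
step 2: 36 = 6^2; sub 7 for 6: 7^2; = 49; G_3 = 49−1 = 48
step 3: 48 = 6·7 + 6; sub 8 for 7: 6·8 + 6; = 54; G_4 = 54−1 = 53
step 4: 53 = 6·8 + 5; sub 9 for 8: 6·9 + 5; = 59; G_5 = 59−1 = 58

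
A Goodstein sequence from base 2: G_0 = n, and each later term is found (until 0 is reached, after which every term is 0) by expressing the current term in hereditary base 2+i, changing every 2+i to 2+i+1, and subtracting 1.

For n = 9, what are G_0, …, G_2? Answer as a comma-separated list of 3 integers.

9, 81, 1023

G_0 = 9. HB_2(9) = 2^(2 + 1) + 1. Bump = 82. G_1 = 81.
G_1 = 81. HB_3(81) = 3^(3 + 1). Bump = 1024. G_2 = 1023.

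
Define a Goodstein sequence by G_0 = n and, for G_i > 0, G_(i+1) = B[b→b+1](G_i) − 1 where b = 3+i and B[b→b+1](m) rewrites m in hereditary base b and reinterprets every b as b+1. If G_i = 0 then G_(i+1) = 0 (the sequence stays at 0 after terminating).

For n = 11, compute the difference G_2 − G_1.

11 —HB3→ 3^2 + 2 —bump→ 4^2 + 2 = 18 —(−1)→ 17
17 —HB4→ 4^2 + 1 —bump→ 5^2 + 1 = 26 —(−1)→ 25

8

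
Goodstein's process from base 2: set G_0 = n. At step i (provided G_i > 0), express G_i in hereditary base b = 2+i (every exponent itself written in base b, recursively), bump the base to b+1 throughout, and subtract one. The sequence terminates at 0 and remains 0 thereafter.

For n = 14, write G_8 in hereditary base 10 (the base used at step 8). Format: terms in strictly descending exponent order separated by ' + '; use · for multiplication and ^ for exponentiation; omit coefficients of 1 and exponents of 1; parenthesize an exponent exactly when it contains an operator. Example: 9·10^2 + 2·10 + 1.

10^(10 + 1) + 5·10^5 + 5·10^4 + 5·10^3 + 5·10^2 + 5·10 + 1

G_0 = 14. HB_2(14) = 2^(2 + 1) + 2^2 + 2. Bump = 111. G_1 = 110.
G_1 = 110. HB_3(110) = 3^(3 + 1) + 3^3 + 2. Bump = 1282. G_2 = 1281.
G_2 = 1281. HB_4(1281) = 4^(4 + 1) + 4^4 + 1. Bump = 18751. G_3 = 18750.
G_3 = 18750. HB_5(18750) = 5^(5 + 1) + 5^5. Bump = 326592. G_4 = 326591.
G_4 = 326591. HB_6(326591) = 6^(6 + 1) + 5·6^5 + 5·6^4 + 5·6^3 + 5·6^2 + 5·6 + 5. Bump = 5862841. G_5 = 5862840.
G_5 = 5862840. HB_7(5862840) = 7^(7 + 1) + 5·7^5 + 5·7^4 + 5·7^3 + 5·7^2 + 5·7 + 4. Bump = 134404972. G_6 = 134404971.
G_6 = 134404971. HB_8(134404971) = 8^(8 + 1) + 5·8^5 + 5·8^4 + 5·8^3 + 5·8^2 + 5·8 + 3. Bump = 3487116549. G_7 = 3487116548.
G_7 = 3487116548. HB_9(3487116548) = 9^(9 + 1) + 5·9^5 + 5·9^4 + 5·9^3 + 5·9^2 + 5·9 + 2. Bump = 100000555552. G_8 = 100000555551.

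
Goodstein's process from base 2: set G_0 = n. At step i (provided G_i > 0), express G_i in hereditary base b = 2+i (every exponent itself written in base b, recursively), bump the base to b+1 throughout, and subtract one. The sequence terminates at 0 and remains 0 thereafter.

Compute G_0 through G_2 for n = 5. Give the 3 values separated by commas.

base 2: 5 = 2^2 + 1; at 3: 3^3 + 1 = 28; next = 27
base 3: 27 = 3^3; at 4: 4^4 = 256; next = 255

5, 27, 255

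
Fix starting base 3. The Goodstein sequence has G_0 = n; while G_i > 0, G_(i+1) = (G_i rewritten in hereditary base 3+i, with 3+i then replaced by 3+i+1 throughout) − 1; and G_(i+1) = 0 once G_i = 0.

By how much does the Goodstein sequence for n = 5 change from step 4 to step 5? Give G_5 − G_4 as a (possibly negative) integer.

G_0 = 5. HB_3(5) = 3 + 2. Bump = 6. G_1 = 5.
G_1 = 5. HB_4(5) = 4 + 1. Bump = 6. G_2 = 5.
G_2 = 5. HB_5(5) = 5. Bump = 6. G_3 = 5.
G_3 = 5. HB_6(5) = 5. Bump = 5. G_4 = 4.
G_4 = 4. HB_7(4) = 4. Bump = 4. G_5 = 3.

-1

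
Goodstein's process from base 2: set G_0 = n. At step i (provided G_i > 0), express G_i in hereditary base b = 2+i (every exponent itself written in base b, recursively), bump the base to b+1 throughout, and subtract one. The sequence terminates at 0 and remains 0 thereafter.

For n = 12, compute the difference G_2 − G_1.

958

G_0=12  [base 2] 2^(2 + 1) + 2^2  →[2↦3]→  3^(3 + 1) + 3^3 = 108  −1 ⇒ G_1=107
G_1=107  [base 3] 3^(3 + 1) + 2·3^2 + 2·3 + 2  →[3↦4]→  4^(4 + 1) + 2·4^2 + 2·4 + 2 = 1066  −1 ⇒ G_2=1065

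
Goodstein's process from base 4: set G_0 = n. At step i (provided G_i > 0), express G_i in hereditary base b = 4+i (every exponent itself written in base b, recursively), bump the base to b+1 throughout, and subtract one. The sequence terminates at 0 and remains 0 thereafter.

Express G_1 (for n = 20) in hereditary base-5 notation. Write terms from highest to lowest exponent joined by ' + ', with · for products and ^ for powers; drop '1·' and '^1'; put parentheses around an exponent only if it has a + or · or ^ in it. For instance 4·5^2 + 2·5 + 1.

5^2 + 4

base 4: 20 = 4^2 + 4; at 5: 5^2 + 5 = 30; next = 29
base 5: 29 = 5^2 + 4; at 6: 6^2 + 4 = 40; next = 39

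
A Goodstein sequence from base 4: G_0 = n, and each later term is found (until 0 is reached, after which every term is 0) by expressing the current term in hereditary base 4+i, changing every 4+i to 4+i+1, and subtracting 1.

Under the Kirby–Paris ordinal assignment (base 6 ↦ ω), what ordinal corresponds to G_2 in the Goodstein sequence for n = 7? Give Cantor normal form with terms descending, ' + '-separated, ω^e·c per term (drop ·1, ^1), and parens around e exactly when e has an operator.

ω + 1

i=0: 7 = 4 + 3 (b=4); 4→5: 5 + 3 = 8; 8−1 = 7
i=1: 7 = 5 + 2 (b=5); 5→6: 6 + 2 = 8; 8−1 = 7
i=2: 7 = 6 + 1 (b=6); 6→7: 7 + 1 = 8; 8−1 = 7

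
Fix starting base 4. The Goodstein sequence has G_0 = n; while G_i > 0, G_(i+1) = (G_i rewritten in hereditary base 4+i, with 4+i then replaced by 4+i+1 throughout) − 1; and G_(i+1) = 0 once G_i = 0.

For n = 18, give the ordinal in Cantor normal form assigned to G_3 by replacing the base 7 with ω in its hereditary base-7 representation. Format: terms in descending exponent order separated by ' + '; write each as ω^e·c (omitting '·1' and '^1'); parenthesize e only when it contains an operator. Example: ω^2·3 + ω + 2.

G_0 = 18. HB_4(18) = 4^2 + 2. Bump = 27. G_1 = 26.
G_1 = 26. HB_5(26) = 5^2 + 1. Bump = 37. G_2 = 36.
G_2 = 36. HB_6(36) = 6^2. Bump = 49. G_3 = 48.
G_3 = 48. HB_7(48) = 6·7 + 6. Bump = 54. G_4 = 53.

ω·6 + 6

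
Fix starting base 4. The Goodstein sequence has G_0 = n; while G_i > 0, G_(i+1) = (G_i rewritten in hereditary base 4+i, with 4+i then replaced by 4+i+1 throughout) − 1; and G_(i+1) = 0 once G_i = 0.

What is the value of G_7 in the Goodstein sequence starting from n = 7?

G_0 = 7. HB_4(7) = 4 + 3. Bump = 8. G_1 = 7.
G_1 = 7. HB_5(7) = 5 + 2. Bump = 8. G_2 = 7.
G_2 = 7. HB_6(7) = 6 + 1. Bump = 8. G_3 = 7.
G_3 = 7. HB_7(7) = 7. Bump = 8. G_4 = 7.
G_4 = 7. HB_8(7) = 7. Bump = 7. G_5 = 6.
G_5 = 6. HB_9(6) = 6. Bump = 6. G_6 = 5.
G_6 = 5. HB_10(5) = 5. Bump = 5. G_7 = 4.
G_7 = 4. HB_11(4) = 4. Bump = 4. G_8 = 3.

4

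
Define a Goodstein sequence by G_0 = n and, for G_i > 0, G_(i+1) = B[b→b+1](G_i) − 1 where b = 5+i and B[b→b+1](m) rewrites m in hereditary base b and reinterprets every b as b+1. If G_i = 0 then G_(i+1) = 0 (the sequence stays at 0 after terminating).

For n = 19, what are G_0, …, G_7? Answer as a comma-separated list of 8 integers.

19, 21, 23, 25, 27, 29, 30, 31

(0) 19|_5 = 3·5 + 4 ↦ 3·6 + 4|_6 = 22 ⇒ 21
(1) 21|_6 = 3·6 + 3 ↦ 3·7 + 3|_7 = 24 ⇒ 23
(2) 23|_7 = 3·7 + 2 ↦ 3·8 + 2|_8 = 26 ⇒ 25
(3) 25|_8 = 3·8 + 1 ↦ 3·9 + 1|_9 = 28 ⇒ 27
(4) 27|_9 = 3·9 ↦ 3·10|_10 = 30 ⇒ 29
(5) 29|_10 = 2·10 + 9 ↦ 2·11 + 9|_11 = 31 ⇒ 30
(6) 30|_11 = 2·11 + 8 ↦ 2·12 + 8|_12 = 32 ⇒ 31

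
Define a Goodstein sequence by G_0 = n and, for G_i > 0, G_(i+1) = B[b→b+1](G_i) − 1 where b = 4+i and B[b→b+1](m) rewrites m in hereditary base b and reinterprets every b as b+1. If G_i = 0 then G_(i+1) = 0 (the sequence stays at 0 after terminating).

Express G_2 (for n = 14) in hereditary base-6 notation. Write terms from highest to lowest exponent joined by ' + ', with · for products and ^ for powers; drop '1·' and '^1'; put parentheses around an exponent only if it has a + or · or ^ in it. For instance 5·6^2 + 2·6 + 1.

3·6

i=0: 14 = 3·4 + 2 (b=4); 4→5: 3·5 + 2 = 17; 17−1 = 16
i=1: 16 = 3·5 + 1 (b=5); 5→6: 3·6 + 1 = 19; 19−1 = 18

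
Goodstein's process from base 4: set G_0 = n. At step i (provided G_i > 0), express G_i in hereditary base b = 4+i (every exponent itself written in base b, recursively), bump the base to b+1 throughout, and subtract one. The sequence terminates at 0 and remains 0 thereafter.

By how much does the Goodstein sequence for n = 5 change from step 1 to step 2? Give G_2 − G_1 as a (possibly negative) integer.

5 —HB4→ 4 + 1 —bump→ 5 + 1 = 6 —(−1)→ 5
5 —HB5→ 5 —bump→ 6 = 6 —(−1)→ 5

0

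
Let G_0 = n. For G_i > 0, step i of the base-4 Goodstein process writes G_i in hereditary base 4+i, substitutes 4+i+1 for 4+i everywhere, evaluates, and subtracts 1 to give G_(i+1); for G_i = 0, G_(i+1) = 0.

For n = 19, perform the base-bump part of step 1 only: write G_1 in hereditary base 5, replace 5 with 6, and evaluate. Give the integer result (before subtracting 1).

[0] 19 ≡ 4^2 + 3 (base 4). Lift 5: 28. −1: 27.
[1] 27 ≡ 5^2 + 2 (base 5). Lift 6: 38. −1: 37.

38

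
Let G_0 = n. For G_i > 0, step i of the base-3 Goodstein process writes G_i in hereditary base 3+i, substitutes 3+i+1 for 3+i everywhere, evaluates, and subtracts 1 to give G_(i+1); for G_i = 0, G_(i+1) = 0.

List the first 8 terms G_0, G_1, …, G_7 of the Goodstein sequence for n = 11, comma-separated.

11, 17, 25, 35, 39, 43, 47, 51

(0) 11|_3 = 3^2 + 2 ↦ 4^2 + 2|_4 = 18 ⇒ 17
(1) 17|_4 = 4^2 + 1 ↦ 5^2 + 1|_5 = 26 ⇒ 25
(2) 25|_5 = 5^2 ↦ 6^2|_6 = 36 ⇒ 35
(3) 35|_6 = 5·6 + 5 ↦ 5·7 + 5|_7 = 40 ⇒ 39
(4) 39|_7 = 5·7 + 4 ↦ 5·8 + 4|_8 = 44 ⇒ 43
(5) 43|_8 = 5·8 + 3 ↦ 5·9 + 3|_9 = 48 ⇒ 47
(6) 47|_9 = 5·9 + 2 ↦ 5·10 + 2|_10 = 52 ⇒ 51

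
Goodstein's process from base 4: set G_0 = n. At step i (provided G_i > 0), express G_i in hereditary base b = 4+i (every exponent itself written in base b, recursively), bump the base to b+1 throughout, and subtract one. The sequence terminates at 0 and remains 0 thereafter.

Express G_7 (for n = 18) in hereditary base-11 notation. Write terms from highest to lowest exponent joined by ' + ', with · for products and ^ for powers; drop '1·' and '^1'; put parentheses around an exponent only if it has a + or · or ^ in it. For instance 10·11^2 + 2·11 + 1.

G_0=18  [base 4] 4^2 + 2  →[4↦5]→  5^2 + 2 = 27  −1 ⇒ G_1=26
G_1=26  [base 5] 5^2 + 1  →[5↦6]→  6^2 + 1 = 37  −1 ⇒ G_2=36
G_2=36  [base 6] 6^2  →[6↦7]→  7^2 = 49  −1 ⇒ G_3=48
G_3=48  [base 7] 6·7 + 6  →[7↦8]→  6·8 + 6 = 54  −1 ⇒ G_4=53
G_4=53  [base 8] 6·8 + 5  →[8↦9]→  6·9 + 5 = 59  −1 ⇒ G_5=58
G_5=58  [base 9] 6·9 + 4  →[9↦10]→  6·10 + 4 = 64  −1 ⇒ G_6=63
G_6=63  [base 10] 6·10 + 3  →[10↦11]→  6·11 + 3 = 69  −1 ⇒ G_7=68
G_7=68  [base 11] 6·11 + 2  →[11↦12]→  6·12 + 2 = 74  −1 ⇒ G_8=73

6·11 + 2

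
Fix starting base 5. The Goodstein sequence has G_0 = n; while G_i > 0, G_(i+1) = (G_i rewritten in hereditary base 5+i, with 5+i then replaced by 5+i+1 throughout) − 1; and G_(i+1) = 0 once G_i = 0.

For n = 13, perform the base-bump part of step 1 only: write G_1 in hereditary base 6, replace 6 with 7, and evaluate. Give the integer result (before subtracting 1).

G_0 = 13. HB_5(13) = 2·5 + 3. Bump = 15. G_1 = 14.
G_1 = 14. HB_6(14) = 2·6 + 2. Bump = 16. G_2 = 15.

16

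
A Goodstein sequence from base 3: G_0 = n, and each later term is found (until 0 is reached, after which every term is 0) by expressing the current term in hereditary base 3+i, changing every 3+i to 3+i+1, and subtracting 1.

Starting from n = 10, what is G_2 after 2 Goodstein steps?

24

G_0=10  [base 3] 3^2 + 1  →[3↦4]→  4^2 + 1 = 17  −1 ⇒ G_1=16
G_1=16  [base 4] 4^2  →[4↦5]→  5^2 = 25  −1 ⇒ G_2=24
G_2=24  [base 5] 4·5 + 4  →[5↦6]→  4·6 + 4 = 28  −1 ⇒ G_3=27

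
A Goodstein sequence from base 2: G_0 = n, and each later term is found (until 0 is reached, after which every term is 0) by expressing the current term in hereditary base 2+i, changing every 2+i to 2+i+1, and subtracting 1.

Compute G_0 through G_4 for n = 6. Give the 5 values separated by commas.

6, 29, 257, 3125, 46655

G_0 = 6. HB_2(6) = 2^2 + 2. Bump = 30. G_1 = 29.
G_1 = 29. HB_3(29) = 3^3 + 2. Bump = 258. G_2 = 257.
G_2 = 257. HB_4(257) = 4^4 + 1. Bump = 3126. G_3 = 3125.
G_3 = 3125. HB_5(3125) = 5^5. Bump = 46656. G_4 = 46655.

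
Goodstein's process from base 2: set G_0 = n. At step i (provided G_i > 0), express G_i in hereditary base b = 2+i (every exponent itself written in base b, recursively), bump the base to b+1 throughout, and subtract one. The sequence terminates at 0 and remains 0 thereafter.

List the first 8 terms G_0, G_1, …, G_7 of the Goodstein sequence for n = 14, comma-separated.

14, 110, 1281, 18750, 326591, 5862840, 134404971, 3487116548

14 —HB2→ 2^(2 + 1) + 2^2 + 2 —bump→ 3^(3 + 1) + 3^3 + 3 = 111 —(−1)→ 110
110 —HB3→ 3^(3 + 1) + 3^3 + 2 —bump→ 4^(4 + 1) + 4^4 + 2 = 1282 —(−1)→ 1281
1281 —HB4→ 4^(4 + 1) + 4^4 + 1 —bump→ 5^(5 + 1) + 5^5 + 1 = 18751 —(−1)→ 18750
18750 —HB5→ 5^(5 + 1) + 5^5 —bump→ 6^(6 + 1) + 6^6 = 326592 —(−1)→ 326591
326591 —HB6→ 6^(6 + 1) + 5·6^5 + 5·6^4 + 5·6^3 + 5·6^2 + 5·6 + 5 —bump→ 7^(7 + 1) + 5·7^5 + 5·7^4 + 5·7^3 + 5·7^2 + 5·7 + 5 = 5862841 —(−1)→ 5862840
5862840 —HB7→ 7^(7 + 1) + 5·7^5 + 5·7^4 + 5·7^3 + 5·7^2 + 5·7 + 4 —bump→ 8^(8 + 1) + 5·8^5 + 5·8^4 + 5·8^3 + 5·8^2 + 5·8 + 4 = 134404972 —(−1)→ 134404971
134404971 —HB8→ 8^(8 + 1) + 5·8^5 + 5·8^4 + 5·8^3 + 5·8^2 + 5·8 + 3 —bump→ 9^(9 + 1) + 5·9^5 + 5·9^4 + 5·9^3 + 5·9^2 + 5·9 + 3 = 3487116549 —(−1)→ 3487116548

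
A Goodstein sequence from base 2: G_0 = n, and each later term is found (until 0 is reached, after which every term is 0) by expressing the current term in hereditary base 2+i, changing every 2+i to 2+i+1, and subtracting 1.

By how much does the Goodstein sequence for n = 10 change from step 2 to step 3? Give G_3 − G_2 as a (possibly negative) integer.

14600

G_0=10  [base 2] 2^(2 + 1) + 2  →[2↦3]→  3^(3 + 1) + 3 = 84  −1 ⇒ G_1=83
G_1=83  [base 3] 3^(3 + 1) + 2  →[3↦4]→  4^(4 + 1) + 2 = 1026  −1 ⇒ G_2=1025
G_2=1025  [base 4] 4^(4 + 1) + 1  →[4↦5]→  5^(5 + 1) + 1 = 15626  −1 ⇒ G_3=15625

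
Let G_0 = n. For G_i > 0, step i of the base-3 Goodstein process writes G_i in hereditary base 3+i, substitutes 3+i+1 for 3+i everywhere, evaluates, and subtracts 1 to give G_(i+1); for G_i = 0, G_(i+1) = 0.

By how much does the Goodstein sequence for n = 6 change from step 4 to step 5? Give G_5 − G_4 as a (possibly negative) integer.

G_0 = 6. HB_3(6) = 2·3. Bump = 8. G_1 = 7.
G_1 = 7. HB_4(7) = 4 + 3. Bump = 8. G_2 = 7.
G_2 = 7. HB_5(7) = 5 + 2. Bump = 8. G_3 = 7.
G_3 = 7. HB_6(7) = 6 + 1. Bump = 8. G_4 = 7.
G_4 = 7. HB_7(7) = 7. Bump = 8. G_5 = 7.

0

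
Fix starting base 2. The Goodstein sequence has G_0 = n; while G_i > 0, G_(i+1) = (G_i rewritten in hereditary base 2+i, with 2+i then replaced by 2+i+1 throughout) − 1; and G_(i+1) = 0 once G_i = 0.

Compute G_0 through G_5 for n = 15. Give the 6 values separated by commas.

[0] 15 ≡ 2^(2 + 1) + 2^2 + 2 + 1 (base 2). Lift 3: 112. −1: 111.
[1] 111 ≡ 3^(3 + 1) + 3^3 + 3 (base 3). Lift 4: 1284. −1: 1283.
[2] 1283 ≡ 4^(4 + 1) + 4^4 + 3 (base 4). Lift 5: 18753. −1: 18752.
[3] 18752 ≡ 5^(5 + 1) + 5^5 + 2 (base 5). Lift 6: 326594. −1: 326593.
[4] 326593 ≡ 6^(6 + 1) + 6^6 + 1 (base 6). Lift 7: 6588345. −1: 6588344.

15, 111, 1283, 18752, 326593, 6588344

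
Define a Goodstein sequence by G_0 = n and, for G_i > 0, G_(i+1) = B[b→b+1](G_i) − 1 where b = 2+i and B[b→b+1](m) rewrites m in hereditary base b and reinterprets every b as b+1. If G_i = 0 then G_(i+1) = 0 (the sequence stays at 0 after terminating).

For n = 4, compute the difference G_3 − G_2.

base 2: 4 = 2^2; at 3: 3^3 = 27; next = 26
base 3: 26 = 2·3^2 + 2·3 + 2; at 4: 2·4^2 + 2·4 + 2 = 42; next = 41
base 4: 41 = 2·4^2 + 2·4 + 1; at 5: 2·5^2 + 2·5 + 1 = 61; next = 60

19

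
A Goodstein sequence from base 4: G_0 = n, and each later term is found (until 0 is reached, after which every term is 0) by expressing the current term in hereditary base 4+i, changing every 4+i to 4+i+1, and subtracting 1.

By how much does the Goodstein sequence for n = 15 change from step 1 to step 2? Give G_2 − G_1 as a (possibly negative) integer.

2

G_0=15  [base 4] 3·4 + 3  →[4↦5]→  3·5 + 3 = 18  −1 ⇒ G_1=17
G_1=17  [base 5] 3·5 + 2  →[5↦6]→  3·6 + 2 = 20  −1 ⇒ G_2=19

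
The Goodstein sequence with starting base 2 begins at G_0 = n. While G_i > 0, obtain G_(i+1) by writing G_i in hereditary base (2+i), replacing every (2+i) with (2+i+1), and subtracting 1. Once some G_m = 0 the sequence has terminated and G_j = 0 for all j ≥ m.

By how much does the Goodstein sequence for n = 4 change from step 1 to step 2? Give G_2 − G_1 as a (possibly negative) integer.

G_0=4  [base 2] 2^2  →[2↦3]→  3^3 = 27  −1 ⇒ G_1=26
G_1=26  [base 3] 2·3^2 + 2·3 + 2  →[3↦4]→  2·4^2 + 2·4 + 2 = 42  −1 ⇒ G_2=41

15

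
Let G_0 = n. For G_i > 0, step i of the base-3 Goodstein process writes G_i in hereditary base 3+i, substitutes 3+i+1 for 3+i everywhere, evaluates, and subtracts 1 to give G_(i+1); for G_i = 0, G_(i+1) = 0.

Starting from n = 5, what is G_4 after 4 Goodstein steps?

4

base 3: 5 = 3 + 2; at 4: 4 + 2 = 6; next = 5
base 4: 5 = 4 + 1; at 5: 5 + 1 = 6; next = 5
base 5: 5 = 5; at 6: 6 = 6; next = 5
base 6: 5 = 5; at 7: 5 = 5; next = 4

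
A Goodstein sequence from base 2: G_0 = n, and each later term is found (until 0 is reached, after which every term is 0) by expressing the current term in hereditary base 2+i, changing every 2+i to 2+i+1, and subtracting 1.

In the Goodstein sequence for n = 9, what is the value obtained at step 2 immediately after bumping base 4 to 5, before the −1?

base 2: 9 = 2^(2 + 1) + 1; at 3: 3^(3 + 1) + 1 = 82; next = 81
base 3: 81 = 3^(3 + 1); at 4: 4^(4 + 1) = 1024; next = 1023
base 4: 1023 = 3·4^4 + 3·4^3 + 3·4^2 + 3·4 + 3; at 5: 3·5^5 + 3·5^3 + 3·5^2 + 3·5 + 3 = 9843; next = 9842

9843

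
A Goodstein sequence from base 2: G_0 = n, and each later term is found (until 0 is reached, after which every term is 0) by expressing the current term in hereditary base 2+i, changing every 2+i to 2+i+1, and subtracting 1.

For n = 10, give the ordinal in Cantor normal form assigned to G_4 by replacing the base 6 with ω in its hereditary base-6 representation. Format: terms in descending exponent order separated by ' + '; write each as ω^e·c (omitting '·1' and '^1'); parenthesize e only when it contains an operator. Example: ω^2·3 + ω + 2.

G_0 = 10. HB_2(10) = 2^(2 + 1) + 2. Bump = 84. G_1 = 83.
G_1 = 83. HB_3(83) = 3^(3 + 1) + 2. Bump = 1026. G_2 = 1025.
G_2 = 1025. HB_4(1025) = 4^(4 + 1) + 1. Bump = 15626. G_3 = 15625.
G_3 = 15625. HB_5(15625) = 5^(5 + 1). Bump = 279936. G_4 = 279935.
G_4 = 279935. HB_6(279935) = 5·6^6 + 5·6^5 + 5·6^4 + 5·6^3 + 5·6^2 + 5·6 + 5. Bump = 4215755. G_5 = 4215754.

ω^ω·5 + ω^5·5 + ω^4·5 + ω^3·5 + ω^2·5 + ω·5 + 5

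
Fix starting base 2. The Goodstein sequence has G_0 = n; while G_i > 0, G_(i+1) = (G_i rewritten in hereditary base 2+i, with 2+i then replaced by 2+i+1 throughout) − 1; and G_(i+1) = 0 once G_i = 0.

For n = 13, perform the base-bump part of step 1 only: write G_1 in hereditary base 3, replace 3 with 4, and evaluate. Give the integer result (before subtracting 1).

1280

13 —HB2→ 2^(2 + 1) + 2^2 + 1 —bump→ 3^(3 + 1) + 3^3 + 1 = 109 —(−1)→ 108
108 —HB3→ 3^(3 + 1) + 3^3 —bump→ 4^(4 + 1) + 4^4 = 1280 —(−1)→ 1279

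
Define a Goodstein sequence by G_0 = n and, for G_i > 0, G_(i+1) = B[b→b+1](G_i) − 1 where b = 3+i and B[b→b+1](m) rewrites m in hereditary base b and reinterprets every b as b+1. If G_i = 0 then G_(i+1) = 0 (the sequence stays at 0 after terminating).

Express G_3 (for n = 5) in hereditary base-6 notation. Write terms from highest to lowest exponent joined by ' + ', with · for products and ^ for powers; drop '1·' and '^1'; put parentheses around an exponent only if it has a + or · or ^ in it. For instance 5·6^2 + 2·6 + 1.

5

i=0: 5 = 3 + 2 (b=3); 3→4: 4 + 2 = 6; 6−1 = 5
i=1: 5 = 4 + 1 (b=4); 4→5: 5 + 1 = 6; 6−1 = 5
i=2: 5 = 5 (b=5); 5→6: 6 = 6; 6−1 = 5
i=3: 5 = 5 (b=6); 6→7: 5 = 5; 5−1 = 4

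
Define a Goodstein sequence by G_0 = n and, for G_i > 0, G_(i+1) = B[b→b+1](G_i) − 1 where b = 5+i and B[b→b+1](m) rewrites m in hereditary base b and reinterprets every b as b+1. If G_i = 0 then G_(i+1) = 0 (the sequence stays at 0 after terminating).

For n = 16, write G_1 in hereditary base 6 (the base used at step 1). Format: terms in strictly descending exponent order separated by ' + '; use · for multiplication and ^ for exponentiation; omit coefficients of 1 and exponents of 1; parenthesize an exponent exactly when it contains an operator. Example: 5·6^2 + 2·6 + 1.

3·6

G_0 = 16. HB_5(16) = 3·5 + 1. Bump = 19. G_1 = 18.
G_1 = 18. HB_6(18) = 3·6. Bump = 21. G_2 = 20.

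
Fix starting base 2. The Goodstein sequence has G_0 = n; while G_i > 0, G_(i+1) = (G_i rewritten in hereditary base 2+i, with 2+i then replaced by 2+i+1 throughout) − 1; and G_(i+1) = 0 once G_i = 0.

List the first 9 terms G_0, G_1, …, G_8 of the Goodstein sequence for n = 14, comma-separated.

base 2: 14 = 2^(2 + 1) + 2^2 + 2; at 3: 3^(3 + 1) + 3^3 + 3 = 111; next = 110
base 3: 110 = 3^(3 + 1) + 3^3 + 2; at 4: 4^(4 + 1) + 4^4 + 2 = 1282; next = 1281
base 4: 1281 = 4^(4 + 1) + 4^4 + 1; at 5: 5^(5 + 1) + 5^5 + 1 = 18751; next = 18750
base 5: 18750 = 5^(5 + 1) + 5^5; at 6: 6^(6 + 1) + 6^6 = 326592; next = 326591
base 6: 326591 = 6^(6 + 1) + 5·6^5 + 5·6^4 + 5·6^3 + 5·6^2 + 5·6 + 5; at 7: 7^(7 + 1) + 5·7^5 + 5·7^4 + 5·7^3 + 5·7^2 + 5·7 + 5 = 5862841; next = 5862840
base 7: 5862840 = 7^(7 + 1) + 5·7^5 + 5·7^4 + 5·7^3 + 5·7^2 + 5·7 + 4; at 8: 8^(8 + 1) + 5·8^5 + 5·8^4 + 5·8^3 + 5·8^2 + 5·8 + 4 = 134404972; next = 134404971
base 8: 134404971 = 8^(8 + 1) + 5·8^5 + 5·8^4 + 5·8^3 + 5·8^2 + 5·8 + 3; at 9: 9^(9 + 1) + 5·9^5 + 5·9^4 + 5·9^3 + 5·9^2 + 5·9 + 3 = 3487116549; next = 3487116548
base 9: 3487116548 = 9^(9 + 1) + 5·9^5 + 5·9^4 + 5·9^3 + 5·9^2 + 5·9 + 2; at 10: 10^(10 + 1) + 5·10^5 + 5·10^4 + 5·10^3 + 5·10^2 + 5·10 + 2 = 100000555552; next = 100000555551

14, 110, 1281, 18750, 326591, 5862840, 134404971, 3487116548, 100000555551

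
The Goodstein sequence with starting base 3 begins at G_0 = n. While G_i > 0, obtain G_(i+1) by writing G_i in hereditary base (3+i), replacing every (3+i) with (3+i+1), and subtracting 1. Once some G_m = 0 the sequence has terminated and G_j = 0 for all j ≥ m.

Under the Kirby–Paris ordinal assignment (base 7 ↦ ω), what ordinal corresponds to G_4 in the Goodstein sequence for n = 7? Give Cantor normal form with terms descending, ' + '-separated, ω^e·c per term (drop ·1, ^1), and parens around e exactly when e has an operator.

[0] 7 ≡ 2·3 + 1 (base 3). Lift 4: 9. −1: 8.
[1] 8 ≡ 2·4 (base 4). Lift 5: 10. −1: 9.
[2] 9 ≡ 5 + 4 (base 5). Lift 6: 10. −1: 9.
[3] 9 ≡ 6 + 3 (base 6). Lift 7: 10. −1: 9.
[4] 9 ≡ 7 + 2 (base 7). Lift 8: 10. −1: 9.

ω + 2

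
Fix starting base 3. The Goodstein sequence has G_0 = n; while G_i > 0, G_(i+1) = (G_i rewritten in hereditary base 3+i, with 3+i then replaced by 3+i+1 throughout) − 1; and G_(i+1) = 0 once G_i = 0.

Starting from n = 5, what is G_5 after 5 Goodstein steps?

5 —HB3→ 3 + 2 —bump→ 4 + 2 = 6 —(−1)→ 5
5 —HB4→ 4 + 1 —bump→ 5 + 1 = 6 —(−1)→ 5
5 —HB5→ 5 —bump→ 6 = 6 —(−1)→ 5
5 —HB6→ 5 —bump→ 5 = 5 —(−1)→ 4
4 —HB7→ 4 —bump→ 4 = 4 —(−1)→ 3
3 —HB8→ 3 —bump→ 3 = 3 —(−1)→ 2

3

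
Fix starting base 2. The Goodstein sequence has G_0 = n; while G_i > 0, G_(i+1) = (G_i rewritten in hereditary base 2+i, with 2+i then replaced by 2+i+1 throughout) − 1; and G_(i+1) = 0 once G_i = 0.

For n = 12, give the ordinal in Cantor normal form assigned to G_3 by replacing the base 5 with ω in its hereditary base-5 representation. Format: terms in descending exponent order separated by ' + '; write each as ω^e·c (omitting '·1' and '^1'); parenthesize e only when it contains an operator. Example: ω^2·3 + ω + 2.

step 0: 12 = 2^(2 + 1) + 2^2; sub 3 for 2: 3^(3 + 1) + 3^3; = 108; G_1 = 108−1 = 107
step 1: 107 = 3^(3 + 1) + 2·3^2 + 2·3 + 2; sub 4 for 3: 4^(4 + 1) + 2·4^2 + 2·4 + 2; = 1066; G_2 = 1066−1 = 1065
step 2: 1065 = 4^(4 + 1) + 2·4^2 + 2·4 + 1; sub 5 for 4: 5^(5 + 1) + 2·5^2 + 2·5 + 1; = 15686; G_3 = 15686−1 = 15685
step 3: 15685 = 5^(5 + 1) + 2·5^2 + 2·5; sub 6 for 5: 6^(6 + 1) + 2·6^2 + 2·6; = 280020; G_4 = 280020−1 = 280019

ω^(ω + 1) + ω^2·2 + ω·2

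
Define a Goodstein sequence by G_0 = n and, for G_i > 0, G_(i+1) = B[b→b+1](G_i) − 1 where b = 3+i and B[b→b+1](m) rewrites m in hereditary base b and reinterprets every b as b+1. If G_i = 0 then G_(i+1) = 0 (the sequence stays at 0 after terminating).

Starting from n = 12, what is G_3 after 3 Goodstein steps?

i=0: 12 = 3^2 + 3 (b=3); 3→4: 4^2 + 4 = 20; 20−1 = 19
i=1: 19 = 4^2 + 3 (b=4); 4→5: 5^2 + 3 = 28; 28−1 = 27
i=2: 27 = 5^2 + 2 (b=5); 5→6: 6^2 + 2 = 38; 38−1 = 37
i=3: 37 = 6^2 + 1 (b=6); 6→7: 7^2 + 1 = 50; 50−1 = 49

37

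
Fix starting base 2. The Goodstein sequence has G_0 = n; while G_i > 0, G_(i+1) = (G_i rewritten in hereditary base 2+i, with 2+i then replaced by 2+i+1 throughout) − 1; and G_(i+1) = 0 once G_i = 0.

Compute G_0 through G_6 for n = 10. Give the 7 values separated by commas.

G_0 = 10. HB_2(10) = 2^(2 + 1) + 2. Bump = 84. G_1 = 83.
G_1 = 83. HB_3(83) = 3^(3 + 1) + 2. Bump = 1026. G_2 = 1025.
G_2 = 1025. HB_4(1025) = 4^(4 + 1) + 1. Bump = 15626. G_3 = 15625.
G_3 = 15625. HB_5(15625) = 5^(5 + 1). Bump = 279936. G_4 = 279935.
G_4 = 279935. HB_6(279935) = 5·6^6 + 5·6^5 + 5·6^4 + 5·6^3 + 5·6^2 + 5·6 + 5. Bump = 4215755. G_5 = 4215754.
G_5 = 4215754. HB_7(4215754) = 5·7^7 + 5·7^5 + 5·7^4 + 5·7^3 + 5·7^2 + 5·7 + 4. Bump = 84073324. G_6 = 84073323.

10, 83, 1025, 15625, 279935, 4215754, 84073323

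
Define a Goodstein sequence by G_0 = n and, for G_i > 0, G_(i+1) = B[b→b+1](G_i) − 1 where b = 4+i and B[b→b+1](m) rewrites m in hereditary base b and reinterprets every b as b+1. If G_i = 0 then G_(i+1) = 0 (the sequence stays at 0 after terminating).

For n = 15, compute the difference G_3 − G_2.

2

G_0 = 15. HB_4(15) = 3·4 + 3. Bump = 18. G_1 = 17.
G_1 = 17. HB_5(17) = 3·5 + 2. Bump = 20. G_2 = 19.
G_2 = 19. HB_6(19) = 3·6 + 1. Bump = 22. G_3 = 21.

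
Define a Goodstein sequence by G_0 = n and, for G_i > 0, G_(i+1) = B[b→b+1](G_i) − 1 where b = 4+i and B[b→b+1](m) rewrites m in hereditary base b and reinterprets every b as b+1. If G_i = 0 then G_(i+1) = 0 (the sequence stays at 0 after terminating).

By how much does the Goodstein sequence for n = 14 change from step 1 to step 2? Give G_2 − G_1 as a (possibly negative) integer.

2

G_0=14  [base 4] 3·4 + 2  →[4↦5]→  3·5 + 2 = 17  −1 ⇒ G_1=16
G_1=16  [base 5] 3·5 + 1  →[5↦6]→  3·6 + 1 = 19  −1 ⇒ G_2=18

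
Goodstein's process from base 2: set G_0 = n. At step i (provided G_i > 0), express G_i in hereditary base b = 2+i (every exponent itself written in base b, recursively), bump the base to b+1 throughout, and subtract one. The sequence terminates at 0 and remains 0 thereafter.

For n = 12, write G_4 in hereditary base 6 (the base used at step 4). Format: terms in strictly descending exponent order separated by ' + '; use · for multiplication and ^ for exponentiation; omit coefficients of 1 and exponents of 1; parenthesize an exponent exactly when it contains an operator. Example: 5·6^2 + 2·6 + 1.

6^(6 + 1) + 2·6^2 + 6 + 5

[0] 12 ≡ 2^(2 + 1) + 2^2 (base 2). Lift 3: 108. −1: 107.
[1] 107 ≡ 3^(3 + 1) + 2·3^2 + 2·3 + 2 (base 3). Lift 4: 1066. −1: 1065.
[2] 1065 ≡ 4^(4 + 1) + 2·4^2 + 2·4 + 1 (base 4). Lift 5: 15686. −1: 15685.
[3] 15685 ≡ 5^(5 + 1) + 2·5^2 + 2·5 (base 5). Lift 6: 280020. −1: 280019.
[4] 280019 ≡ 6^(6 + 1) + 2·6^2 + 6 + 5 (base 6). Lift 7: 5764911. −1: 5764910.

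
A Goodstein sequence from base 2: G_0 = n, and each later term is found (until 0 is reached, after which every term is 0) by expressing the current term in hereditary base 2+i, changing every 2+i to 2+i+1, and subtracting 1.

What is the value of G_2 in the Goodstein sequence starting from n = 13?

G_0 = 13. HB_2(13) = 2^(2 + 1) + 2^2 + 1. Bump = 109. G_1 = 108.
G_1 = 108. HB_3(108) = 3^(3 + 1) + 3^3. Bump = 1280. G_2 = 1279.
G_2 = 1279. HB_4(1279) = 4^(4 + 1) + 3·4^3 + 3·4^2 + 3·4 + 3. Bump = 16093. G_3 = 16092.

1279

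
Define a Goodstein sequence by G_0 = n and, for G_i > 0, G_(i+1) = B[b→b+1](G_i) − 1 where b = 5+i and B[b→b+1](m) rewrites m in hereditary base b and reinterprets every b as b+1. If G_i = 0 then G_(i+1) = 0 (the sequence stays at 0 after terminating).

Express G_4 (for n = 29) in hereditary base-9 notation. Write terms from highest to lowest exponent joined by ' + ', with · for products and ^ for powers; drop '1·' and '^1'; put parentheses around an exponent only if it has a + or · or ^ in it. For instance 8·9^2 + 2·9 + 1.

29 —HB5→ 5^2 + 4 —bump→ 6^2 + 4 = 40 —(−1)→ 39
39 —HB6→ 6^2 + 3 —bump→ 7^2 + 3 = 52 —(−1)→ 51
51 —HB7→ 7^2 + 2 —bump→ 8^2 + 2 = 66 —(−1)→ 65
65 —HB8→ 8^2 + 1 —bump→ 9^2 + 1 = 82 —(−1)→ 81
81 —HB9→ 9^2 —bump→ 10^2 = 100 —(−1)→ 99

9^2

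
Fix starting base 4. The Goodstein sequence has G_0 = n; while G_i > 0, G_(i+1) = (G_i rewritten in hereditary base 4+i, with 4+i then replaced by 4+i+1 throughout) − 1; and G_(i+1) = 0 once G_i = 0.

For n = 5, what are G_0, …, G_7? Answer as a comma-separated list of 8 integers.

5 —HB4→ 4 + 1 —bump→ 5 + 1 = 6 —(−1)→ 5
5 —HB5→ 5 —bump→ 6 = 6 —(−1)→ 5
5 —HB6→ 5 —bump→ 5 = 5 —(−1)→ 4
4 —HB7→ 4 —bump→ 4 = 4 —(−1)→ 3
3 —HB8→ 3 —bump→ 3 = 3 —(−1)→ 2
2 —HB9→ 2 —bump→ 2 = 2 —(−1)→ 1
1 —HB10→ 1 —bump→ 1 = 1 —(−1)→ 0

5, 5, 5, 4, 3, 2, 1, 0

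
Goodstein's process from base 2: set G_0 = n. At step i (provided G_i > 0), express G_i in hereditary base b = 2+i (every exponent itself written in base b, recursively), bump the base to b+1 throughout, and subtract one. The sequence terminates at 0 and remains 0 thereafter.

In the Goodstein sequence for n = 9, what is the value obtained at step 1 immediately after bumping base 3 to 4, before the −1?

G_0=9  [base 2] 2^(2 + 1) + 1  →[2↦3]→  3^(3 + 1) + 1 = 82  −1 ⇒ G_1=81
G_1=81  [base 3] 3^(3 + 1)  →[3↦4]→  4^(4 + 1) = 1024  −1 ⇒ G_2=1023

1024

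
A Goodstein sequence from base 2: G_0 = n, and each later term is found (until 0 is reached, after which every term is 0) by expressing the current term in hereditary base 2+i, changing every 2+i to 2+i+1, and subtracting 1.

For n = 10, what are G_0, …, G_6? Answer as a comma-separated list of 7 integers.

10, 83, 1025, 15625, 279935, 4215754, 84073323

i=0: 10 = 2^(2 + 1) + 2 (b=2); 2→3: 3^(3 + 1) + 3 = 84; 84−1 = 83
i=1: 83 = 3^(3 + 1) + 2 (b=3); 3→4: 4^(4 + 1) + 2 = 1026; 1026−1 = 1025
i=2: 1025 = 4^(4 + 1) + 1 (b=4); 4→5: 5^(5 + 1) + 1 = 15626; 15626−1 = 15625
i=3: 15625 = 5^(5 + 1) (b=5); 5→6: 6^(6 + 1) = 279936; 279936−1 = 279935
i=4: 279935 = 5·6^6 + 5·6^5 + 5·6^4 + 5·6^3 + 5·6^2 + 5·6 + 5 (b=6); 6→7: 5·7^7 + 5·7^5 + 5·7^4 + 5·7^3 + 5·7^2 + 5·7 + 5 = 4215755; 4215755−1 = 4215754
i=5: 4215754 = 5·7^7 + 5·7^5 + 5·7^4 + 5·7^3 + 5·7^2 + 5·7 + 4 (b=7); 7→8: 5·8^8 + 5·8^5 + 5·8^4 + 5·8^3 + 5·8^2 + 5·8 + 4 = 84073324; 84073324−1 = 84073323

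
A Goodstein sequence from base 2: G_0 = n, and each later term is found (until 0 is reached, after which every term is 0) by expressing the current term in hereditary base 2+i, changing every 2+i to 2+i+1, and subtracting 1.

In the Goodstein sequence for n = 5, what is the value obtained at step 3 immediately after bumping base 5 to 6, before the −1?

base 2: 5 = 2^2 + 1; at 3: 3^3 + 1 = 28; next = 27
base 3: 27 = 3^3; at 4: 4^4 = 256; next = 255
base 4: 255 = 3·4^3 + 3·4^2 + 3·4 + 3; at 5: 3·5^3 + 3·5^2 + 3·5 + 3 = 468; next = 467
base 5: 467 = 3·5^3 + 3·5^2 + 3·5 + 2; at 6: 3·6^3 + 3·6^2 + 3·6 + 2 = 776; next = 775

776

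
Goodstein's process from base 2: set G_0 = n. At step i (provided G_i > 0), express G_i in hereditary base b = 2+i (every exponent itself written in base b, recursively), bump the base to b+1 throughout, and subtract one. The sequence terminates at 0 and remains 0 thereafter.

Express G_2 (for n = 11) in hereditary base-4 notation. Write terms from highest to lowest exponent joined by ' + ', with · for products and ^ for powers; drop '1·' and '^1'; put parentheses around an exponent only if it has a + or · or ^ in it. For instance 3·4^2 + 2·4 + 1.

4^(4 + 1) + 3

base 2: 11 = 2^(2 + 1) + 2 + 1; at 3: 3^(3 + 1) + 3 + 1 = 85; next = 84
base 3: 84 = 3^(3 + 1) + 3; at 4: 4^(4 + 1) + 4 = 1028; next = 1027
base 4: 1027 = 4^(4 + 1) + 3; at 5: 5^(5 + 1) + 3 = 15628; next = 15627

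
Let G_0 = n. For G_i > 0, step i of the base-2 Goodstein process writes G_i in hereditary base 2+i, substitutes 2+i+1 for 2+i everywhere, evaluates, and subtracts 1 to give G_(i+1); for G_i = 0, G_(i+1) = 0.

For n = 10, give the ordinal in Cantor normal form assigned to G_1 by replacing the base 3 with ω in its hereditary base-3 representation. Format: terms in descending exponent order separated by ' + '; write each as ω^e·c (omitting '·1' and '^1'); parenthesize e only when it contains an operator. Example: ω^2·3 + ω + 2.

(0) 10|_2 = 2^(2 + 1) + 2 ↦ 3^(3 + 1) + 3|_3 = 84 ⇒ 83
(1) 83|_3 = 3^(3 + 1) + 2 ↦ 4^(4 + 1) + 2|_4 = 1026 ⇒ 1025

ω^(ω + 1) + 2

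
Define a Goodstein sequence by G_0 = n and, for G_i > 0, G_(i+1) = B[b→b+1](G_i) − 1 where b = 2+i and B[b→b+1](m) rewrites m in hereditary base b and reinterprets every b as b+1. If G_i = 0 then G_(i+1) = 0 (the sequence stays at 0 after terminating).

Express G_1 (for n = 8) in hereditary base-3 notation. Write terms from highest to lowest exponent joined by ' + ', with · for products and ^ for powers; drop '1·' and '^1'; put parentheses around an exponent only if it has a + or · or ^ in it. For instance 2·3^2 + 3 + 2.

2·3^3 + 2·3^2 + 2·3 + 2

8 —HB2→ 2^(2 + 1) —bump→ 3^(3 + 1) = 81 —(−1)→ 80
80 —HB3→ 2·3^3 + 2·3^2 + 2·3 + 2 —bump→ 2·4^4 + 2·4^2 + 2·4 + 2 = 554 —(−1)→ 553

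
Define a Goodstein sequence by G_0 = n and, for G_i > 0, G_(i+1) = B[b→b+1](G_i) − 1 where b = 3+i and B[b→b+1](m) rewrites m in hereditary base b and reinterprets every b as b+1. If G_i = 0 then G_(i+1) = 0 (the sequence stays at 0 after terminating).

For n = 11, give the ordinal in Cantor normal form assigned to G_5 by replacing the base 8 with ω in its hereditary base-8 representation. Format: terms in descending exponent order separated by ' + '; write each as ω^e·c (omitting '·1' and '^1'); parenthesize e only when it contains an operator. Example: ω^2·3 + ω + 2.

ω·5 + 3

G_0=11  [base 3] 3^2 + 2  →[3↦4]→  4^2 + 2 = 18  −1 ⇒ G_1=17
G_1=17  [base 4] 4^2 + 1  →[4↦5]→  5^2 + 1 = 26  −1 ⇒ G_2=25
G_2=25  [base 5] 5^2  →[5↦6]→  6^2 = 36  −1 ⇒ G_3=35
G_3=35  [base 6] 5·6 + 5  →[6↦7]→  5·7 + 5 = 40  −1 ⇒ G_4=39
G_4=39  [base 7] 5·7 + 4  →[7↦8]→  5·8 + 4 = 44  −1 ⇒ G_5=43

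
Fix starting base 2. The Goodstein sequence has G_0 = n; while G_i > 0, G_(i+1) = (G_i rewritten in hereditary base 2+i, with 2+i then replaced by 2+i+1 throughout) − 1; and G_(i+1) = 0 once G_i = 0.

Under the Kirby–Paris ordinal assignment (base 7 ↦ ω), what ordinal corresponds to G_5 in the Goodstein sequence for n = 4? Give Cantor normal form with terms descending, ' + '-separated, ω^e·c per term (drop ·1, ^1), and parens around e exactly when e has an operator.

step 0: 4 = 2^2; sub 3 for 2: 3^3; = 27; G_1 = 27−1 = 26
step 1: 26 = 2·3^2 + 2·3 + 2; sub 4 for 3: 2·4^2 + 2·4 + 2; = 42; G_2 = 42−1 = 41
step 2: 41 = 2·4^2 + 2·4 + 1; sub 5 for 4: 2·5^2 + 2·5 + 1; = 61; G_3 = 61−1 = 60
step 3: 60 = 2·5^2 + 2·5; sub 6 for 5: 2·6^2 + 2·6; = 84; G_4 = 84−1 = 83
step 4: 83 = 2·6^2 + 6 + 5; sub 7 for 6: 2·7^2 + 7 + 5; = 110; G_5 = 110−1 = 109
step 5: 109 = 2·7^2 + 7 + 4; sub 8 for 7: 2·8^2 + 8 + 4; = 140; G_6 = 140−1 = 139

ω^2·2 + ω + 4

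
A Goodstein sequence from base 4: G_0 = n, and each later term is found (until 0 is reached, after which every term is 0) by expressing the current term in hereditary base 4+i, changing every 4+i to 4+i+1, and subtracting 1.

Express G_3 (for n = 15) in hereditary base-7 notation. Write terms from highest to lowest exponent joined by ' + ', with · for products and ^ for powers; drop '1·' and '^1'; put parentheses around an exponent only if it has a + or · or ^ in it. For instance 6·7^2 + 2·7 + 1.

step 0: 15 = 3·4 + 3; sub 5 for 4: 3·5 + 3; = 18; G_1 = 18−1 = 17
step 1: 17 = 3·5 + 2; sub 6 for 5: 3·6 + 2; = 20; G_2 = 20−1 = 19
step 2: 19 = 3·6 + 1; sub 7 for 6: 3·7 + 1; = 22; G_3 = 22−1 = 21
step 3: 21 = 3·7; sub 8 for 7: 3·8; = 24; G_4 = 24−1 = 23

3·7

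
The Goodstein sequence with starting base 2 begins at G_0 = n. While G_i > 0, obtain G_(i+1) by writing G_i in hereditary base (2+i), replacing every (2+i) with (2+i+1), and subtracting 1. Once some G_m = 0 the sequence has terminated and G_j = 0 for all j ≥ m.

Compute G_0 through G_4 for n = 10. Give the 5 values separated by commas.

10, 83, 1025, 15625, 279935

[0] 10 ≡ 2^(2 + 1) + 2 (base 2). Lift 3: 84. −1: 83.
[1] 83 ≡ 3^(3 + 1) + 2 (base 3). Lift 4: 1026. −1: 1025.
[2] 1025 ≡ 4^(4 + 1) + 1 (base 4). Lift 5: 15626. −1: 15625.
[3] 15625 ≡ 5^(5 + 1) (base 5). Lift 6: 279936. −1: 279935.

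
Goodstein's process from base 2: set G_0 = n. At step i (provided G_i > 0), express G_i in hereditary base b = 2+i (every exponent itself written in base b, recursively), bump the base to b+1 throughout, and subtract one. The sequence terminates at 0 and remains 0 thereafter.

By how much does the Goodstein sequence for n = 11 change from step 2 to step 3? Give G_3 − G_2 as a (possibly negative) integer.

11 —HB2→ 2^(2 + 1) + 2 + 1 —bump→ 3^(3 + 1) + 3 + 1 = 85 —(−1)→ 84
84 —HB3→ 3^(3 + 1) + 3 —bump→ 4^(4 + 1) + 4 = 1028 —(−1)→ 1027
1027 —HB4→ 4^(4 + 1) + 3 —bump→ 5^(5 + 1) + 3 = 15628 —(−1)→ 15627

14600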